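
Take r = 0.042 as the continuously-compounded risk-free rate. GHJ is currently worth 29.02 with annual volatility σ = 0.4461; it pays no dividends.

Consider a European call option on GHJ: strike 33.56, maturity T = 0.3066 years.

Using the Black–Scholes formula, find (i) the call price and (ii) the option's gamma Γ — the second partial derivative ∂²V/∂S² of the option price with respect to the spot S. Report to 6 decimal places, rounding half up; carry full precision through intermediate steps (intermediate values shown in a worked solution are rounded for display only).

σ√T = 0.4461·√0.3066 = 0.247012
d₁ = (ln(S/K) + (r+σ²/2)T) / (σ√T) = (ln(29.02/33.56) + (0.042+0.4461²/2)·0.3066) / 0.247012 = (-0.145350 + 0.043385) / 0.247012 = -0.412793
d₂ = d₁ − σ√T = -0.412793 − 0.247012 = -0.659805
e^{−rT} = 0.987205
N(d₁) = 0.339879,  N(d₂) = 0.254689
Call price V = S·N(d₁) − K·e^{−rT}·N(d₂) = 9.863290 − 8.438015 = 1.425276
φ(d₁) = (1/√(2π))·e^{−d₁²/2} = 0.366360
Γ = φ(d₁) / (S·σ·√T) = 0.051108

price = 1.425276
Γ = 0.051108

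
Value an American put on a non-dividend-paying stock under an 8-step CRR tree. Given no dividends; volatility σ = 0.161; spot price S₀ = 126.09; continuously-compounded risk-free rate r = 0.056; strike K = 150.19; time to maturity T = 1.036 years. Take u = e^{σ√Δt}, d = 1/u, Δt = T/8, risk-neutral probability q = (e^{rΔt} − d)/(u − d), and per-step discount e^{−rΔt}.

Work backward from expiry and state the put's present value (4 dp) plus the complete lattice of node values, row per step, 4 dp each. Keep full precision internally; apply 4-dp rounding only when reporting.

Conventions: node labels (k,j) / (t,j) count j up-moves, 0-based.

Δt=0.12950  u=1.05965  d=0.94371  q=0.54830  discount=0.99277
step 8 (expiry): payoffs max(K−S,0) = 70.8696 61.1247 50.1825 37.8960 24.1000 8.6091 0.0000 0.0000 0.0000
k=7: (k=7,j=0): S=84.0517, K−S=66.1383, hold=65.0530 ⇒ V=66.1383 exercise | (k=7,j=1): S=94.3780, K−S=55.8120, hold=54.7268 ⇒ V=55.8120 exercise | (k=7,j=2): S=105.9729, K−S=44.2171, hold=43.1319 ⇒ V=44.2171 exercise | (k=7,j=3): S=118.9922, K−S=31.1978, hold=30.1125 ⇒ V=31.1978 exercise | (k=7,j=4): S=133.6111, K−S=16.5789, hold=15.4936 ⇒ V=16.5789 exercise | (k=7,j=5): S=150.0260, K−S=0.1640, hold=3.8607 ⇒ V=3.8607 continue | (k=7,j=6): S=168.4576, K−S=0.0000, hold=0.0000 ⇒ V=0.0000 continue | (k=7,j=7): S=189.1536, K−S=0.0000, hold=0.0000 ⇒ V=0.0000 continue
k=6: (k=6,j=0): S=89.0653, K−S=61.1247, hold=60.0394 ⇒ V=61.1247 exercise | (k=6,j=1): S=100.0075, K−S=50.1825, hold=49.0972 ⇒ V=50.1825 exercise | (k=6,j=2): S=112.2940, K−S=37.8960, hold=36.8107 ⇒ V=37.8960 exercise | (k=6,j=3): S=126.0900, K−S=24.1000, hold=23.0148 ⇒ V=24.1000 exercise | (k=6,j=4): S=141.5809, K−S=8.6091, hold=9.5361 ⇒ V=9.5361 continue | (k=6,j=5): S=158.9749, K−S=0.0000, hold=1.7313 ⇒ V=1.7313 continue | (k=6,j=6): S=178.5059, K−S=0.0000, hold=0.0000 ⇒ V=0.0000 continue
k=5: (k=5,j=0): S=94.3780, K−S=55.8120, hold=54.7268 ⇒ V=55.8120 exercise | (k=5,j=1): S=105.9729, K−S=44.2171, hold=43.1319 ⇒ V=44.2171 exercise | (k=5,j=2): S=118.9922, K−S=31.1978, hold=30.1125 ⇒ V=31.1978 exercise | (k=5,j=3): S=133.6111, K−S=16.5789, hold=15.9982 ⇒ V=16.5789 exercise | (k=5,j=4): S=150.0260, K−S=0.1640, hold=5.2188 ⇒ V=5.2188 continue | (k=5,j=5): S=168.4576, K−S=0.0000, hold=0.7764 ⇒ V=0.7764 continue
k=4: (k=4,j=0): S=100.0075, K−S=50.1825, hold=49.0972 ⇒ V=50.1825 exercise | (k=4,j=1): S=112.2940, K−S=37.8960, hold=36.8107 ⇒ V=37.8960 exercise | (k=4,j=2): S=126.0900, K−S=24.1000, hold=23.0148 ⇒ V=24.1000 exercise | (k=4,j=3): S=141.5809, K−S=8.6091, hold=10.2754 ⇒ V=10.2754 continue | (k=4,j=4): S=158.9749, K−S=0.0000, hold=2.7629 ⇒ V=2.7629 continue
k=3: (k=3,j=0): S=105.9729, K−S=44.2171, hold=43.1319 ⇒ V=44.2171 exercise | (k=3,j=1): S=118.9922, K−S=31.1978, hold=30.1125 ⇒ V=31.1978 exercise | (k=3,j=2): S=133.6111, K−S=16.5789, hold=16.4006 ⇒ V=16.5789 exercise | (k=3,j=3): S=150.0260, K−S=0.1640, hold=6.1118 ⇒ V=6.1118 continue
k=2: (k=2,j=0): S=112.2940, K−S=37.8960, hold=36.8107 ⇒ V=37.8960 exercise | (k=2,j=1): S=126.0900, K−S=24.1000, hold=23.0148 ⇒ V=24.1000 exercise | (k=2,j=2): S=141.5809, K−S=8.6091, hold=10.7615 ⇒ V=10.7615 continue
k=1: (k=1,j=0): S=118.9922, K−S=31.1978, hold=30.1125 ⇒ V=31.1978 exercise | (k=1,j=1): S=133.6111, K−S=16.5789, hold=16.6653 ⇒ V=16.6653 continue
k=0: (k=0,j=0): S=126.0900, K−S=24.1000, hold=23.0618 ⇒ V=24.1000 exercise

price = 24.1000
tree:
24.1000
31.1978 16.6653
37.8960 24.1000 10.7615
44.2171 31.1978 16.5789 6.1118
50.1825 37.8960 24.1000 10.2754 2.7629
55.8120 44.2171 31.1978 16.5789 5.2188 0.7764
61.1247 50.1825 37.8960 24.1000 9.5361 1.7313 0.0000
66.1383 55.8120 44.2171 31.1978 16.5789 3.8607 0.0000 0.0000
70.8696 61.1247 50.1825 37.8960 24.1000 8.6091 0.0000 0.0000 0.0000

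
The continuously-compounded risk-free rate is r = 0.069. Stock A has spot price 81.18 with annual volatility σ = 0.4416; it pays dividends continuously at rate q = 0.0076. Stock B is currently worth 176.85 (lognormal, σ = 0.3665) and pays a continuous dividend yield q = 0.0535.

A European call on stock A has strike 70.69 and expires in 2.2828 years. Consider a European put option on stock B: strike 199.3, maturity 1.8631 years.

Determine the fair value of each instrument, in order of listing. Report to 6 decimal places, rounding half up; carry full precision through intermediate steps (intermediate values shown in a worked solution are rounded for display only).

price(stock A call K=70.69) = 29.516321
price(stock B put K=199.3) = 41.238753

[stock A call K=70.69]
σ√T = 0.4416·√2.2828 = 0.667211
d₁ = (ln(S/K) + (r−q+σ²/2)T) / (σ√T) = (ln(81.18/70.69) + (0.069−0.0076+0.4416²/2)·2.2828) / 0.667211 = (0.138365 + 0.362749) / 0.667211 = 0.751058
d₂ = d₁ − σ√T = 0.751058 − 0.667211 = 0.083847
e^{−rT} = 0.854266
e^{−qT} = 0.982800
N(d₁) = 0.773691,  N(d₂) = 0.533411
price = S·e^{−qT}·N(d₁) − K·e^{−rT}·N(d₂) = 61.727960 − 32.211639 = 29.516321
[stock B put K=199.3]
σ√T = 0.3665·√1.8631 = 0.500256
d₁ = (ln(S/K) + (r−q+σ²/2)T) / (σ√T) = (ln(176.85/199.3) + (0.069−0.0535+0.3665²/2)·1.8631) / 0.500256 = (-0.119509 + 0.154006) / 0.500256 = 0.068958
d₂ = d₁ − σ√T = 0.068958 − 0.500256 = -0.431298
e^{−rT} = 0.879366
e^{−qT} = 0.905131
N(−d₁) = 0.472512,  N(−d₂) = 0.666874
price = K·e^{−rT}·N(−d₂) − S·e^{−qT}·N(−d₁) = 116.874796 − 75.636043 = 41.238753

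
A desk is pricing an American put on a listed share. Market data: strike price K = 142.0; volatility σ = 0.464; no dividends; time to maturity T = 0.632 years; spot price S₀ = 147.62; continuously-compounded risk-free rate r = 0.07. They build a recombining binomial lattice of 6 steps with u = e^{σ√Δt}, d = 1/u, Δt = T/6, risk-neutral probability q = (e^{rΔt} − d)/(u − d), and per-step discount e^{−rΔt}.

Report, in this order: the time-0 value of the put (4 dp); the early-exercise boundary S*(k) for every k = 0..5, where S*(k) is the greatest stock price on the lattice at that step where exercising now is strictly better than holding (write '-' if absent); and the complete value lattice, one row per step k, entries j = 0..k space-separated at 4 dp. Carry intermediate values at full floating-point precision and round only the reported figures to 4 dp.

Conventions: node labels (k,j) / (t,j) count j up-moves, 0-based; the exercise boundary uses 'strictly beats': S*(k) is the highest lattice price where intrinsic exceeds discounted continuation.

price = 15.7165
boundary = - - - 93.9597 109.2303 93.9597
tree:
15.7165
23.7142 7.5274
34.5211 12.6864 2.2053
48.0403 20.7993 4.3298 0.0000
61.1759 32.7697 8.5010 0.0000 0.0000
72.4752 48.0403 16.6906 0.0000 0.0000 0.0000
82.1949 61.1759 32.7697 0.0000 0.0000 0.0000 0.0000

Δt=0.10533  u=1.16252  d=0.86020  q=0.48690  discount=0.99265
step 6 (expiry): payoffs max(K−S,0) = 82.1949 61.1759 32.7697 0.0000 0.0000 0.0000 0.0000
step 5: (k=5,j=0): S=69.5248, K−S=72.4752, hold=71.4321 ⇒ V=72.4752 exercise | (k=5,j=1): S=93.9597, K−S=48.0403, hold=46.9971 ⇒ V=48.0403 exercise | (k=5,j=2): S=126.9826, K−S=15.0174, hold=16.6906 ⇒ V=16.6906 continue | (k=5,j=3): S=171.6115, K−S=0.0000, hold=0.0000 ⇒ V=0.0000 continue | (k=5,j=4): S=231.9255, K−S=0.0000, hold=0.0000 ⇒ V=0.0000 continue | (k=5,j=5): S=313.4374, K−S=0.0000, hold=0.0000 ⇒ V=0.0000 continue  boundary S*=93.9597
step 4: (k=4,j=0): S=80.8241, K−S=61.1759, hold=60.1328 ⇒ V=61.1759 exercise | (k=4,j=1): S=109.2303, K−S=32.7697, hold=32.5352 ⇒ V=32.7697 exercise | (k=4,j=2): S=147.6200, K−S=0.0000, hold=8.5010 ⇒ V=8.5010 continue | (k=4,j=3): S=199.5021, K−S=0.0000, hold=0.0000 ⇒ V=0.0000 continue | (k=4,j=4): S=269.6185, K−S=0.0000, hold=0.0000 ⇒ V=0.0000 continue  boundary S*=109.2303
step 3: (k=3,j=0): S=93.9597, K−S=48.0403, hold=46.9971 ⇒ V=48.0403 exercise | (k=3,j=1): S=126.9826, K−S=15.0174, hold=20.7993 ⇒ V=20.7993 continue | (k=3,j=2): S=171.6115, K−S=0.0000, hold=4.3298 ⇒ V=4.3298 continue | (k=3,j=3): S=231.9255, K−S=0.0000, hold=0.0000 ⇒ V=0.0000 continue  boundary S*=93.9597
step 2: (k=2,j=0): S=109.2303, K−S=32.7697, hold=34.5211 ⇒ V=34.5211 continue | (k=2,j=1): S=147.6200, K−S=0.0000, hold=12.6864 ⇒ V=12.6864 continue | (k=2,j=2): S=199.5021, K−S=0.0000, hold=2.2053 ⇒ V=2.2053 continue  boundary S*=-
step 1: (k=1,j=0): S=126.9826, K−S=15.0174, hold=23.7142 ⇒ V=23.7142 continue | (k=1,j=1): S=171.6115, K−S=0.0000, hold=7.5274 ⇒ V=7.5274 continue  boundary S*=-
step 0: (k=0,j=0): S=147.6200, K−S=0.0000, hold=15.7165 ⇒ V=15.7165 continue  boundary S*=-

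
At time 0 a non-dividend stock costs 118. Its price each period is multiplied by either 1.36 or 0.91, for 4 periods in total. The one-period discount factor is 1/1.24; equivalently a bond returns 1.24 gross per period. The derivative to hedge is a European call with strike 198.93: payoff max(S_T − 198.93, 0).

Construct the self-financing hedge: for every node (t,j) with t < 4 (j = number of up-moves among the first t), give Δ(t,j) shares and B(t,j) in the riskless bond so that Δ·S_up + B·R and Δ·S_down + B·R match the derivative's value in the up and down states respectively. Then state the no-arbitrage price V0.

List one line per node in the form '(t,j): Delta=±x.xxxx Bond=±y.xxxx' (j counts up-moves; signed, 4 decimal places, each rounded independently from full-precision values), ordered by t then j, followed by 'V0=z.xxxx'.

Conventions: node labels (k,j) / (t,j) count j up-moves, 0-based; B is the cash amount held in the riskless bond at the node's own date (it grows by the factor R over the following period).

(0,0): Delta=0.8228 Bond=-59.3765
(1,0): Delta=0.5152 Bond=-40.5997
(1,1): Delta=0.8976 Bond=-85.6368
(2,0): Delta=0.0000 Bond=0.0000
(2,1): Delta=0.6406 Bond=-68.6504
(2,2): Delta=0.9602 Bond=-119.8402
(3,0): Delta=0.0000 Bond=0.0000
(3,1): Delta=0.0000 Bond=0.0000
(3,2): Delta=0.7964 Bond=-116.0815
(3,3): Delta=1.0000 Bond=-160.4274
V0=37.7112

Under the risk-neutral measure, an up-move has probability p* = (R−d)/(u−d) = 0.7333 and values discount at R = 1.24.
At maturity the claim pays: V(4,0)=0.0000, V(4,1)=0.0000, V(4,2)=0.0000, V(4,3)=71.1797, V(4,4)=204.7504
Node (3,0) S=88.9214: V=(p*·0.0000+(1−p*)·0.0000)/1.24=0.0000; Δ=(0.0000−0.0000)/(120.9331−80.9185)=0.0000; B=V−Δ·S=0.0000
Node (3,1) S=132.8935: V=(p*·0.0000+(1−p*)·0.0000)/1.24=0.0000; Δ=(0.0000−0.0000)/(180.7351−120.9331)=0.0000; B=V−Δ·S=0.0000
Node (3,2) S=198.6100: V=(p*·71.1797+(1−p*)·0.0000)/1.24=42.0955; Δ=(71.1797−0.0000)/(270.1097−180.7351)=0.7964; B=V−Δ·S=-116.0815
Node (3,3) S=296.8238: V=(p*·204.7504+(1−p*)·71.1797)/1.24=136.3964; Δ=(204.7504−71.1797)/(403.6804−270.1097)=1.0000; B=V−Δ·S=-160.4274
Node (2,0) S=97.7158: V=(p*·0.0000+(1−p*)·0.0000)/1.24=0.0000; Δ=(0.0000−0.0000)/(132.8935−88.9214)=0.0000; B=V−Δ·S=0.0000
Node (2,1) S=146.0368: V=(p*·42.0955+(1−p*)·0.0000)/1.24=24.8952; Δ=(42.0955−0.0000)/(198.6100−132.8935)=0.6406; B=V−Δ·S=-68.6504
Node (2,2) S=218.2528: V=(p*·136.3964+(1−p*)·42.0955)/1.24=89.7173; Δ=(136.3964−42.0955)/(296.8238−198.6100)=0.9602; B=V−Δ·S=-119.8402
Node (1,0) S=107.3800: V=(p*·24.8952+(1−p*)·0.0000)/1.24=14.7230; Δ=(24.8952−0.0000)/(146.0368−97.7158)=0.5152; B=V−Δ·S=-40.5997
Node (1,1) S=160.4800: V=(p*·89.7173+(1−p*)·24.8952)/1.24=58.4124; Δ=(89.7173−24.8952)/(218.2528−146.0368)=0.8976; B=V−Δ·S=-85.6368
Node (0,0) S=118.0000: V=(p*·58.4124+(1−p*)·14.7230)/1.24=37.7112; Δ=(58.4124−14.7230)/(160.4800−107.3800)=0.8228; B=V−Δ·S=-59.3765
Verification: the root portfolio costs Δ(0,0)·S0 + B(0,0) = 37.7112, matching V0.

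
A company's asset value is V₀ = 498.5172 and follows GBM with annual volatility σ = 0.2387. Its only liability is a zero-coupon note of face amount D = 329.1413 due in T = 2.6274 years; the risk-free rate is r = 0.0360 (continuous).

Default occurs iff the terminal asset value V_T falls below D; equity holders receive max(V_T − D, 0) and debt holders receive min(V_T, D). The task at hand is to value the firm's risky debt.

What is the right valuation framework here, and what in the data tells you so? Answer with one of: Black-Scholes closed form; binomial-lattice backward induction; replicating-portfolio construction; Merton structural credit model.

Key observation: the asked-for credit quantity lives on the firm's capital structure — asset value, asset volatility, debt face 329.1413 — which is the structural model's domain.

framework: Merton structural credit model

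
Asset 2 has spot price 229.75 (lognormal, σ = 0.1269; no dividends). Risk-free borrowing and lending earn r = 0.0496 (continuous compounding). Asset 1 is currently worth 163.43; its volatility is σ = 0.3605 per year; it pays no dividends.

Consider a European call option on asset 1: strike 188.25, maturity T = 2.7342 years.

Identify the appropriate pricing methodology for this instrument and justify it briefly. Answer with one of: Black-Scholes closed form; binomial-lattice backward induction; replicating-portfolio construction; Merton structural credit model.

framework: Black-Scholes closed form

Key observation: the instrument is a plain European call (strike 188.25) on a lognormal asset; the exact continuous-time formula applies directly.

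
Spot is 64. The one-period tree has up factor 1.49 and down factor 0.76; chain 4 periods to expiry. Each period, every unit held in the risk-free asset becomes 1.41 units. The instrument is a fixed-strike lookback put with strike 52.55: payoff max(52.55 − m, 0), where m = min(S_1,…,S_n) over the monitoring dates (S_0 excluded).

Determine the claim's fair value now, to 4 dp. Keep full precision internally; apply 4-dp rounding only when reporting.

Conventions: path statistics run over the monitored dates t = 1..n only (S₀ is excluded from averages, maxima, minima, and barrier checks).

Set p* = 0.8904 (from d < R < u); the path-dependent value is the discounted p*-expectation over all price paths.
Enumerate all 2^4 = 16 price paths (U = up ×1.49, D = down ×0.76); each path with k up-moves has probability p*^k·(1−p*)^(4−k).
DDDD: m=21.3518, payoff=31.1982, prob=0.000144
UDDD: m=41.8608, payoff=10.6892, prob=0.001172
DUDD: m=41.8608, payoff=10.6892, prob=0.001172
UUDD: m=82.0691, payoff=0.0000, prob=0.009522
DDUD: m=36.9664, payoff=15.5836, prob=0.001172
UDUD: m=72.4736, payoff=0.0000, prob=0.009522
DUUD: m=48.6400, payoff=3.9100, prob=0.009522
UUUD: m=95.3600, payoff=0.0000, prob=0.077364
DDDU: m=28.0945, payoff=24.4555, prob=0.001172
UDDU: m=55.0799, payoff=0.0000, prob=0.009522
DUDU: m=48.6400, payoff=3.9100, prob=0.009522
UUDU: m=95.3600, payoff=0.0000, prob=0.077364
DDUU: m=36.9664, payoff=15.5836, prob=0.009522
UDUU: m=72.4736, payoff=0.0000, prob=0.077364
DUUU: m=48.6400, payoff=3.9100, prob=0.077364
UUUU: m=95.3600, payoff=0.0000, prob=0.628582
Price = Σ prob·payoff / R^4 = 0.601811 / 3.952542 = 0.1523

price = 0.1523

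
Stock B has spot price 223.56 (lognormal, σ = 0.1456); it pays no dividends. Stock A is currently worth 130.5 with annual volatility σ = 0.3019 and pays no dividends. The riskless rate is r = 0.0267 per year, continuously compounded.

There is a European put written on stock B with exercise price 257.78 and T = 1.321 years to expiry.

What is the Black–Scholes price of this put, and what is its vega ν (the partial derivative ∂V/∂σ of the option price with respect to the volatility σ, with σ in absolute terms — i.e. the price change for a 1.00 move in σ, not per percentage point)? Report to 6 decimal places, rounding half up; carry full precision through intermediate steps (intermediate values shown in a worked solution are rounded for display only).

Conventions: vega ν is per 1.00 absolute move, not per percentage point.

price = 31.506103
ν = 87.794797

σ√T = 0.1456·√1.321 = 0.167345
d₁ = (ln(S/K) + (r+σ²/2)T) / (σ√T) = (ln(223.56/257.78) + (0.0267+0.1456²/2)·1.321) / 0.167345 = (-0.142427 + 0.049273) / 0.167345 = -0.556657
d₂ = d₁ − σ√T = -0.556657 − 0.167345 = -0.724002
e^{−rT} = 0.965344
N(−d₁) = 0.711119,  N(−d₂) = 0.765468
Put price V = K·e^{−rT}·N(−d₂) − S·N(−d₁) = 190.483898 − 158.977796 = 31.506103
φ(d₁) = (1/√(2π))·e^{−d₁²/2} = 0.341683
ν = S·φ(d₁)·√T = 87.794797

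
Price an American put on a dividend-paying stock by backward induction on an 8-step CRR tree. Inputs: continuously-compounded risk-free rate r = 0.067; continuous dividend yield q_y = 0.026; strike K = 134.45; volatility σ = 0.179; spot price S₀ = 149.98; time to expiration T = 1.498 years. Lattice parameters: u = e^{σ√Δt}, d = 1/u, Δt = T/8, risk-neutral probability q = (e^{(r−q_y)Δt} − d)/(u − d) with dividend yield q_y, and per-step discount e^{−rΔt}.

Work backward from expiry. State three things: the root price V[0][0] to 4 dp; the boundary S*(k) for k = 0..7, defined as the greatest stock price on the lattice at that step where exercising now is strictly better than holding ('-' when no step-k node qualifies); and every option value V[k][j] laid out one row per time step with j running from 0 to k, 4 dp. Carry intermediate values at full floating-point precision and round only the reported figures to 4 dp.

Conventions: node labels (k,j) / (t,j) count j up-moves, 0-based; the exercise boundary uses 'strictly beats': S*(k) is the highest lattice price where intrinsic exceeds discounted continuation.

params: Δt=0.18725 u=1.08054 d=0.92547 q=0.53034 e^(-rΔt)=0.98753
t_8 payoffs: 53.7417 40.2183 24.4290 5.9940 0.0000 0.0000 0.0000 0.0000 0.0000
t_7: node(7,0) S=87.2082 payoff=47.2418 vs cont=45.9891 → 47.2418 [stop]  node(7,1) S=101.8208 payoff=32.6292 vs cont=31.4475 → 32.6292 [stop]  node(7,2) S=118.8817 payoff=15.5683 vs cont=14.4694 → 15.5683 [stop]  node(7,3) S=138.8014 payoff=0.0000 vs cont=2.7800 → 2.7800 [wait]  node(7,4) S=162.0588 payoff=0.0000 vs cont=0.0000 → 0.0000 [wait]  node(7,5) S=189.2133 payoff=0.0000 vs cont=0.0000 → 0.0000 [wait]  node(7,6) S=220.9176 payoff=0.0000 vs cont=0.0000 → 0.0000 [wait]  node(7,7) S=257.9343 payoff=0.0000 vs cont=0.0000 → 0.0000 [wait]  ⇒ S*(7)=118.8817
t_6: node(6,0) S=94.2317 payoff=40.2183 vs cont=38.9997 → 40.2183 [stop]  node(6,1) S=110.0210 payoff=24.4290 vs cont=23.2871 → 24.4290 [stop]  node(6,2) S=128.4560 payoff=5.9940 vs cont=8.6765 → 8.6765 [wait]  node(6,3) S=149.9800 payoff=0.0000 vs cont=1.2894 → 1.2894 [wait]  node(6,4) S=175.1105 payoff=0.0000 vs cont=0.0000 → 0.0000 [wait]  node(6,5) S=204.4518 payoff=0.0000 vs cont=0.0000 → 0.0000 [wait]  node(6,6) S=238.7095 payoff=0.0000 vs cont=0.0000 → 0.0000 [wait]  ⇒ S*(6)=110.0210
t_5: node(5,0) S=101.8208 payoff=32.6292 vs cont=31.4475 → 32.6292 [stop]  node(5,1) S=118.8817 payoff=15.5683 vs cont=15.8743 → 15.8743 [wait]  node(5,2) S=138.8014 payoff=0.0000 vs cont=4.6995 → 4.6995 [wait]  node(5,3) S=162.0588 payoff=0.0000 vs cont=0.5980 → 0.5980 [wait]  node(5,4) S=189.2133 payoff=0.0000 vs cont=0.0000 → 0.0000 [wait]  node(5,5) S=220.9176 payoff=0.0000 vs cont=0.0000 → 0.0000 [wait]  ⇒ S*(5)=101.8208
t_4: node(4,0) S=110.0210 payoff=24.4290 vs cont=23.4474 → 24.4290 [stop]  node(4,1) S=128.4560 payoff=5.9940 vs cont=9.8238 → 9.8238 [wait]  node(4,2) S=149.9800 payoff=0.0000 vs cont=2.4928 → 2.4928 [wait]  node(4,3) S=175.1105 payoff=0.0000 vs cont=0.2774 → 0.2774 [wait]  node(4,4) S=204.4518 payoff=0.0000 vs cont=0.0000 → 0.0000 [wait]  ⇒ S*(4)=110.0210
t_3: node(3,0) S=118.8817 payoff=15.5683 vs cont=16.4752 → 16.4752 [wait]  node(3,1) S=138.8014 payoff=0.0000 vs cont=5.8618 → 5.8618 [wait]  node(3,2) S=162.0588 payoff=0.0000 vs cont=1.3014 → 1.3014 [wait]  node(3,3) S=189.2133 payoff=0.0000 vs cont=0.1286 → 0.1286 [wait]  ⇒ S*(3)=-
t_2: node(2,0) S=128.4560 payoff=5.9940 vs cont=10.7112 → 10.7112 [wait]  node(2,1) S=149.9800 payoff=0.0000 vs cont=3.4003 → 3.4003 [wait]  node(2,2) S=175.1105 payoff=0.0000 vs cont=0.6710 → 0.6710 [wait]  ⇒ S*(2)=-
t_1: node(1,0) S=138.8014 payoff=0.0000 vs cont=6.7487 → 6.7487 [wait]  node(1,1) S=162.0588 payoff=0.0000 vs cont=1.9285 → 1.9285 [wait]  ⇒ S*(1)=-
t_0: node(0,0) S=149.9800 payoff=0.0000 vs cont=4.1401 → 4.1401 [wait]  ⇒ S*(0)=-

price = 4.1401
boundary = - - - - 110.0210 101.8208 110.0210 118.8817
tree:
4.1401
6.7487 1.9285
10.7112 3.4003 0.6710
16.4752 5.8618 1.3014 0.1286
24.4290 9.8238 2.4928 0.2774 0.0000
32.6292 15.8743 4.6995 0.5980 0.0000 0.0000
40.2183 24.4290 8.6765 1.2894 0.0000 0.0000 0.0000
47.2418 32.6292 15.5683 2.7800 0.0000 0.0000 0.0000 0.0000
53.7417 40.2183 24.4290 5.9940 0.0000 0.0000 0.0000 0.0000 0.0000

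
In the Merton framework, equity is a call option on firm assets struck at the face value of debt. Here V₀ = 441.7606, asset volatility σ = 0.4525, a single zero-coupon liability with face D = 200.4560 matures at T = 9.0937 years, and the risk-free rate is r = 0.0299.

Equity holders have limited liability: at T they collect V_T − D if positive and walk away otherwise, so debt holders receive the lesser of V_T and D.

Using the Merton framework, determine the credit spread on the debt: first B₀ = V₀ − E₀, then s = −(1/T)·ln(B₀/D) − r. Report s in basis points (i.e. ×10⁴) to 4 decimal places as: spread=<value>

Apply the equity-as-call identities (strike 200.4560, horizon 9.0937 years):
d₁ = [ln(V₀/D) + (r + σ²/2)T] / (σ√T)
   = [ln(441.7606/200.4560) + (0.0299 + 0.5·0.4525²)·9.0937] / (0.4525·√9.0937)
   = [0.790173 + 1.202898] / 1.364548 = 1.460609
d₂ = d₁ − σ√T = 1.460609 − 1.364548 = 0.096060
N(d₁) = 0.927939,  N(d₂) = 0.538264,  e^(−rT) = 0.761929
E₀ = V₀·N(d₁) − D·e^(−rT)·N(d₂)
   = 441.7606·0.927939 − 200.4560·0.761929·0.538264 = 327.715916
B₀ = V₀ − E₀ = 441.7606 − 327.715916 = 114.044684
spread = −(1/T)·ln(B₀/D) − r = −(1/9.0937)·ln(114.044684/200.4560) − 0.0299 = 0.03212145
in basis points: 0.03212145 × 10⁴ = 321.2145 bp

spread=321.2145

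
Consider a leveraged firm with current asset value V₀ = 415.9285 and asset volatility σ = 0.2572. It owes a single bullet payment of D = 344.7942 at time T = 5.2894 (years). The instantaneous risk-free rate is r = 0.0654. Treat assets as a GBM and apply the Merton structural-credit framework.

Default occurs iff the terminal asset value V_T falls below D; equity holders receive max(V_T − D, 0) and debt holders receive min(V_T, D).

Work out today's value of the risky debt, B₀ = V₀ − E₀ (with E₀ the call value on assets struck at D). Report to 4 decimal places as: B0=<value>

Work the structural quantities from V₀ = 415.9285 against face 344.7942:
d₁ = [ln(V₀/D) + (r + σ²/2)T] / (σ√T)
   = [ln(415.9285/344.7942) + (0.0654 + 0.5·0.2572²)·5.2894] / (0.2572·√5.2894)
   = [0.187566 + 0.520879] / 0.591526 = 1.197654
d₂ = d₁ − σ√T = 1.197654 − 0.591526 = 0.606128
N(d₁) = 0.884474,  N(d₂) = 0.727785,  e^(−rT) = 0.707564
E₀ = V₀·N(d₁) − D·e^(−rT)·N(d₂)
   = 415.9285·0.884474 − 344.7942·0.707564·0.727785 = 190.324614
B₀ = V₀ − E₀ = 415.9285 − 190.324614 = 225.603886

B0=225.6039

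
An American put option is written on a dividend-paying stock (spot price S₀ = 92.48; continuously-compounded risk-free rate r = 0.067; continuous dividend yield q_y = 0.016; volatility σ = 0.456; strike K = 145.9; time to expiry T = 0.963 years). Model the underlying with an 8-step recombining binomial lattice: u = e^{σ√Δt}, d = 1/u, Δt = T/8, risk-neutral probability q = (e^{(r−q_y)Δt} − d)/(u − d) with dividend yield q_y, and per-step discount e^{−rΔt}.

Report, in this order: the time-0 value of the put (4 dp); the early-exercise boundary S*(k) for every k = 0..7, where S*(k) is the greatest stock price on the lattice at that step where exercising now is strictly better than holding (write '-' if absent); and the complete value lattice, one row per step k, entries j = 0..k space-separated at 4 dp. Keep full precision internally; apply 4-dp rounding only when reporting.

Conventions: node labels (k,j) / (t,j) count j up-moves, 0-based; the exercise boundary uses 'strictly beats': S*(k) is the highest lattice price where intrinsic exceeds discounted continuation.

Δt=0.12037, u=1.17141, d=0.85367, q=0.47991, disc=e^(-rΔt)=0.99197
k=8 terminal: V=max(K-S,0) → 119.8162 110.1076 96.7855 78.5048 53.4200 18.9984 0.0000 0.0000 0.0000
k=7: j=0 S=30.5549 intr=115.3451 cont=114.2319 V=115.3451[EX]; j=1 S=41.9276 intr=103.9724 cont=102.8811 V=103.9724[EX]; j=2 S=57.5333 intr=88.3667 cont=87.3055 V=88.3667[EX]; j=3 S=78.9475 intr=66.9525 cont=65.9325 V=66.9525[EX]; j=4 S=108.3322 intr=37.5678 cont=36.6043 V=37.5678[EX]; j=5 S=148.6540 intr=0.0000 cont=9.8015 V=9.8015[hold]; j=6 S=203.9838 intr=0.0000 cont=0.0000 V=0.0000[hold]; j=7 S=279.9077 intr=0.0000 cont=0.0000 V=0.0000[hold]  S*(7)=108.3322
k=6: j=0 S=35.7924 intr=110.1076 cont=109.0045 V=110.1076[EX]; j=1 S=49.1145 intr=96.7855 cont=95.7081 V=96.7855[EX]; j=2 S=67.3952 intr=78.5048 cont=77.4626 V=78.5048[EX]; j=3 S=92.4800 intr=53.4200 cont=52.4260 V=53.4200[EX]; j=4 S=126.9016 intr=18.9984 cont=24.0478 V=24.0478[hold]; j=5 S=174.1350 intr=0.0000 cont=5.0567 V=5.0567[hold]; j=6 S=238.9491 intr=0.0000 cont=0.0000 V=0.0000[hold]  S*(6)=92.4800
k=5: j=0 S=41.9276 intr=103.9724 cont=102.8811 V=103.9724[EX]; j=1 S=57.5333 intr=88.3667 cont=87.3055 V=88.3667[EX]; j=2 S=78.9475 intr=66.9525 cont=65.9325 V=66.9525[EX]; j=3 S=108.3322 intr=37.5678 cont=39.0081 V=39.0081[hold]; j=4 S=148.6540 intr=0.0000 cont=14.8138 V=14.8138[hold]; j=5 S=203.9838 intr=0.0000 cont=2.6088 V=2.6088[hold]  S*(5)=78.9475
k=4: j=0 S=49.1145 intr=96.7855 cont=95.7081 V=96.7855[EX]; j=1 S=67.3952 intr=78.5048 cont=77.4626 V=78.5048[EX]; j=2 S=92.4800 intr=53.4200 cont=53.1116 V=53.4200[EX]; j=3 S=126.9016 intr=18.9984 cont=27.1769 V=27.1769[hold]; j=4 S=174.1350 intr=0.0000 cont=8.8846 V=8.8846[hold]  S*(4)=92.4800
k=3: j=0 S=57.5333 intr=88.3667 cont=87.3055 V=88.3667[EX]; j=1 S=78.9475 intr=66.9525 cont=65.9325 V=66.9525[EX]; j=2 S=108.3322 intr=37.5678 cont=40.4977 V=40.4977[hold]; j=3 S=148.6540 intr=0.0000 cont=18.2504 V=18.2504[hold]  S*(3)=78.9475
k=2: j=0 S=67.3952 intr=78.5048 cont=77.4626 V=78.5048[EX]; j=1 S=92.4800 intr=53.4200 cont=53.8208 V=53.8208[hold]; j=2 S=126.9016 intr=18.9984 cont=29.5815 V=29.5815[hold]  S*(2)=67.3952
k=1: j=0 S=78.9475 intr=66.9525 cont=66.1233 V=66.9525[EX]; j=1 S=108.3322 intr=37.5678 cont=41.8492 V=41.8492[hold]  S*(1)=78.9475
k=0: j=0 S=92.4800 intr=53.4200 cont=54.4641 V=54.4641[hold]  S*(0)=-

price = 54.4641
boundary = - 78.9475 67.3952 78.9475 92.4800 78.9475 92.4800 108.3322
tree:
54.4641
66.9525 41.8492
78.5048 53.8208 29.5815
88.3667 66.9525 40.4977 18.2504
96.7855 78.5048 53.4200 27.1769 8.8846
103.9724 88.3667 66.9525 39.0081 14.8138 2.6088
110.1076 96.7855 78.5048 53.4200 24.0478 5.0567 0.0000
115.3451 103.9724 88.3667 66.9525 37.5678 9.8015 0.0000 0.0000
119.8162 110.1076 96.7855 78.5048 53.4200 18.9984 0.0000 0.0000 0.0000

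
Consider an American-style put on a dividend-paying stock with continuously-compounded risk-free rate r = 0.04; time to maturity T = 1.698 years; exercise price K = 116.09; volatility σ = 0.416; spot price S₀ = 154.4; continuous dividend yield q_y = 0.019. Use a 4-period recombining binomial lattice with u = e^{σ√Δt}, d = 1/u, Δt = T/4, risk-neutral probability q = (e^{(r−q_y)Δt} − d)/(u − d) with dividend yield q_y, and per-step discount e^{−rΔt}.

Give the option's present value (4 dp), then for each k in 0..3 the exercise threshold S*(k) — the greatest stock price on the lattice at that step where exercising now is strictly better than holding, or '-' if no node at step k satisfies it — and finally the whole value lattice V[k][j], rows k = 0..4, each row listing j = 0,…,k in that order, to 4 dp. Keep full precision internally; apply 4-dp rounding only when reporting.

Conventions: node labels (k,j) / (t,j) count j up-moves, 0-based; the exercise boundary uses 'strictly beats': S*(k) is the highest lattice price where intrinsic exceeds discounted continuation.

Δt=0.42450  u=1.31133  d=0.76259  q=0.44897  discount=0.98316
step 4 (expiry): payoffs max(K−S,0) = 63.8740 26.3005 0.0000 0.0000 0.0000
step 3: (k=3,j=0): S=68.4723, K−S=47.6177, hold=46.2132 ⇒ V=47.6177 exercise | (k=3,j=1): S=117.7434, K−S=0.0000, hold=14.2484 ⇒ V=14.2484 continue | (k=3,j=2): S=202.4688, K−S=0.0000, hold=0.0000 ⇒ V=0.0000 continue | (k=3,j=3): S=348.1608, K−S=0.0000, hold=0.0000 ⇒ V=0.0000 continue  boundary S*=68.4723
step 2: (k=2,j=0): S=89.7895, K−S=26.3005, hold=32.0864 ⇒ V=32.0864 continue | (k=2,j=1): S=154.4000, K−S=0.0000, hold=7.7191 ⇒ V=7.7191 continue | (k=2,j=2): S=265.5027, K−S=0.0000, hold=0.0000 ⇒ V=0.0000 continue  boundary S*=-
step 1: (k=1,j=0): S=117.7434, K−S=0.0000, hold=20.7902 ⇒ V=20.7902 continue | (k=1,j=1): S=202.4688, K−S=0.0000, hold=4.1818 ⇒ V=4.1818 continue  boundary S*=-
step 0: (k=0,j=0): S=154.4000, K−S=0.0000, hold=13.1090 ⇒ V=13.1090 continue  boundary S*=-

price = 13.1090
boundary = - - - 68.4723
tree:
13.1090
20.7902 4.1818
32.0864 7.7191 0.0000
47.6177 14.2484 0.0000 0.0000
63.8740 26.3005 0.0000 0.0000 0.0000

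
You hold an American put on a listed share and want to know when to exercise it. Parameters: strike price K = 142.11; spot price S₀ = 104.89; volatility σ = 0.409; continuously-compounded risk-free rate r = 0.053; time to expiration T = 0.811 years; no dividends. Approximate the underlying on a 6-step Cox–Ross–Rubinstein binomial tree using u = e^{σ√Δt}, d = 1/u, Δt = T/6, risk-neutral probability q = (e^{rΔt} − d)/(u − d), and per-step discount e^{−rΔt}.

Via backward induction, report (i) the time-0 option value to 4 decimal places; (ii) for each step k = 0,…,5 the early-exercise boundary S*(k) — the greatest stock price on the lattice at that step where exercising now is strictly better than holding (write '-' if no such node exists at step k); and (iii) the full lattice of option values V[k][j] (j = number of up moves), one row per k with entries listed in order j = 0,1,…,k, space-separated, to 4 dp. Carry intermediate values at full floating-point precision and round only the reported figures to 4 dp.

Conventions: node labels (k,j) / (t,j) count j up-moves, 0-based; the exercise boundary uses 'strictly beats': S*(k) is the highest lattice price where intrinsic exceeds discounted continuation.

Δt=0.13517  u=1.16226  d=0.86039  q=0.48629  discount=0.99286
step 6 (expiry): payoffs max(K−S,0) = 99.5592 84.6300 64.4629 37.2200 0.4188 0.0000 0.0000
step 5: (k=5,j=0): S=49.4552, K−S=92.6548, hold=91.6404 ⇒ V=92.6548 exercise | (k=5,j=1): S=66.8068, K−S=75.3032, hold=74.2888 ⇒ V=75.3032 exercise | (k=5,j=2): S=90.2464, K−S=51.8636, hold=50.8492 ⇒ V=51.8636 exercise | (k=5,j=3): S=121.9098, K−S=20.2002, hold=19.1858 ⇒ V=20.2002 exercise | (k=5,j=4): S=164.6824, K−S=0.0000, hold=0.2136 ⇒ V=0.2136 continue | (k=5,j=5): S=222.4621, K−S=0.0000, hold=0.0000 ⇒ V=0.0000 continue  boundary S*=121.9098
step 4: (k=4,j=0): S=57.4800, K−S=84.6300, hold=83.6156 ⇒ V=84.6300 exercise | (k=4,j=1): S=77.6471, K−S=64.4629, hold=63.4485 ⇒ V=64.4629 exercise | (k=4,j=2): S=104.8900, K−S=37.2200, hold=36.2056 ⇒ V=37.2200 exercise | (k=4,j=3): S=141.6912, K−S=0.4188, hold=10.4060 ⇒ V=10.4060 continue | (k=4,j=4): S=191.4043, K−S=0.0000, hold=0.1089 ⇒ V=0.1089 continue  boundary S*=104.8900
step 3: (k=3,j=0): S=66.8068, K−S=75.3032, hold=74.2888 ⇒ V=75.3032 exercise | (k=3,j=1): S=90.2464, K−S=51.8636, hold=50.8492 ⇒ V=51.8636 exercise | (k=3,j=2): S=121.9098, K−S=20.2002, hold=24.0079 ⇒ V=24.0079 continue | (k=3,j=3): S=164.6824, K−S=0.0000, hold=5.3601 ⇒ V=5.3601 continue  boundary S*=90.2464
step 2: (k=2,j=0): S=77.6471, K−S=64.4629, hold=63.4485 ⇒ V=64.4629 exercise | (k=2,j=1): S=104.8900, K−S=37.2200, hold=38.0440 ⇒ V=38.0440 continue | (k=2,j=2): S=141.6912, K−S=0.4188, hold=14.8329 ⇒ V=14.8329 continue  boundary S*=77.6471
step 1: (k=1,j=0): S=90.2464, K−S=51.8636, hold=51.2471 ⇒ V=51.8636 exercise | (k=1,j=1): S=121.9098, K−S=20.2002, hold=26.5656 ⇒ V=26.5656 continue  boundary S*=90.2464
step 0: (k=0,j=0): S=104.8900, K−S=37.2200, hold=39.2789 ⇒ V=39.2789 continue  boundary S*=-

price = 39.2789
boundary = - 90.2464 77.6471 90.2464 104.8900 121.9098
tree:
39.2789
51.8636 26.5656
64.4629 38.0440 14.8329
75.3032 51.8636 24.0079 5.3601
84.6300 64.4629 37.2200 10.4060 0.1089
92.6548 75.3032 51.8636 20.2002 0.2136 0.0000
99.5592 84.6300 64.4629 37.2200 0.4188 0.0000 0.0000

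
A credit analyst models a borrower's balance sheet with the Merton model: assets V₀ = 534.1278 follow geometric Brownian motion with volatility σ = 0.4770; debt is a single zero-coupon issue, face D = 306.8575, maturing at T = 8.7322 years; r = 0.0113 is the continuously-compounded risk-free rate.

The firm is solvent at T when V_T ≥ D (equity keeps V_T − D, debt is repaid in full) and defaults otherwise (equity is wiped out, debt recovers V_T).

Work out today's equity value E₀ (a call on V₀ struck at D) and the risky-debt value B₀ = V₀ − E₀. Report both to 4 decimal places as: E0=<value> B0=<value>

E0=356.8039 B0=177.3239

With assets at 534.1278 and a single debt payment of 306.8575 at 8.7322 years:
d₁ = [ln(V₀/D) + (r + σ²/2)T] / (σ√T)
   = [ln(534.1278/306.8575) + (0.0113 + 0.5·0.4770²)·8.7322] / (0.4770·√8.7322)
   = [0.554252 + 1.092088] / 1.409549 = 1.167990
d₂ = d₁ − σ√T = 1.167990 − 1.409549 = -0.241559
N(d₁) = 0.878595,  N(d₂) = 0.404561,  e^(−rT) = 0.906038
E₀ = V₀·N(d₁) − D·e^(−rT)·N(d₂)
   = 534.1278·0.878595 − 306.8575·0.906038·0.404561 = 356.803918
B₀ = V₀ − E₀ = 534.1278 − 356.803918 = 177.323882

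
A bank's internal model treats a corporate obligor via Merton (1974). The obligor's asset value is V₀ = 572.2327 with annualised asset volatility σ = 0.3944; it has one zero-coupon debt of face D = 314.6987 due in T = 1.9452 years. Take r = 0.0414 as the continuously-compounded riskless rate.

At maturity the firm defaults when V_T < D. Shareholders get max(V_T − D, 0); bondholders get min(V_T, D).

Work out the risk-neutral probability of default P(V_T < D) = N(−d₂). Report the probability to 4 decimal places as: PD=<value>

With assets at 572.2327 and a single debt payment of 314.6987 at 1.9452 years:
d₁ = [ln(V₀/D) + (r + σ²/2)T] / (σ√T)
   = [ln(572.2327/314.6987) + (0.0414 + 0.5·0.3944²)·1.9452] / (0.3944·√1.9452)
   = [0.597930 + 0.231821] / 0.550071 = 1.508442
d₂ = d₁ − σ√T = 1.508442 − 0.550071 = 0.958370
risk-neutral PD = N(−d₂) = N(-0.958370) = 0.168938

PD=0.1689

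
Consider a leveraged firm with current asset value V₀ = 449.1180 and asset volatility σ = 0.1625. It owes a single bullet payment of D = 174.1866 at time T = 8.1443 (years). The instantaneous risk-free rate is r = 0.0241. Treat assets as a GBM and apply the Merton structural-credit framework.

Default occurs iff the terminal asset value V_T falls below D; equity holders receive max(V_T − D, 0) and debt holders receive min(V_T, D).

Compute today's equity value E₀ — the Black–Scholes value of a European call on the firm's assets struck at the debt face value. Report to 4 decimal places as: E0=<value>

With assets at 449.1180 and a single debt payment of 174.1866 at 8.1443 years:
d₁ = [ln(V₀/D) + (r + σ²/2)T] / (σ√T)
   = [ln(449.1180/174.1866) + (0.0241 + 0.5·0.1625²)·8.1443] / (0.1625·√8.1443)
   = [0.947159 + 0.303808] / 0.463746 = 2.697524
d₂ = d₁ − σ√T = 2.697524 − 0.463746 = 2.233778
N(d₁) = 0.996507,  N(d₂) = 0.987251,  e^(−rT) = 0.821784
E₀ = V₀·N(d₁) − D·e^(−rT)·N(d₂)
   = 449.1180·0.996507 − 174.1866·0.821784·0.987251 = 306.230440

E0=306.2304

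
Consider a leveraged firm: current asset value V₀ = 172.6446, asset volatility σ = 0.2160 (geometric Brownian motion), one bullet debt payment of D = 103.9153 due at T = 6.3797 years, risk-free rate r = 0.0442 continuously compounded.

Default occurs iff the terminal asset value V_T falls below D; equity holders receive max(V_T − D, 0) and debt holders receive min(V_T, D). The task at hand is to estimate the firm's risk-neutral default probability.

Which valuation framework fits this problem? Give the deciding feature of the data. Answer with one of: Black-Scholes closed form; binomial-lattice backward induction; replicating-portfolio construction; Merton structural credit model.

Key observation: the question is about default risk generated by asset-value dynamics against a debt face of 103.9153 — the structural framework prices exactly that.

framework: Merton structural credit model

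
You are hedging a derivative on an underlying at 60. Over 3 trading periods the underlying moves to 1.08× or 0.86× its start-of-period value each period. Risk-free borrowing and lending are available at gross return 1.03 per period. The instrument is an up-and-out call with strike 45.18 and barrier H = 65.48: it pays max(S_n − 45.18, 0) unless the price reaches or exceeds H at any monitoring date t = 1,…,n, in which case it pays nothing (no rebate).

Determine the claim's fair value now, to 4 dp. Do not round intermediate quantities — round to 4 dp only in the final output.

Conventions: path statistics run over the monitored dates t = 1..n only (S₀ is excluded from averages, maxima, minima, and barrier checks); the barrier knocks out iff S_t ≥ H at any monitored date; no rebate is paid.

With p* = (R−d)/(u−d) = 0.7727, sum probability × payoff across the paths and divide by R^3.
Enumerate all 2^3 = 8 price paths (U = up ×1.08, D = down ×0.86); each path with k up-moves has probability p*^k·(1−p*)^(3−k).
DDD: M=51.6000, payoff=0.0000, prob=0.011739
UDD: M=64.8000, payoff=2.7461, prob=0.039914
DUD: M=55.7280, payoff=2.7461, prob=0.039914
UUD: M=69.9840, payoff=0.0000, prob=0.135706
DDU: M=51.6000, payoff=2.7461, prob=0.039914
UDU: M=64.8000, payoff=15.0062, prob=0.135706
DUU: M=60.1862, payoff=15.0062, prob=0.135706
UUU: M=75.5827, payoff=0.0000, prob=0.461401
Price = Σ prob·payoff / R^3 = 4.401698 / 1.092727 = 4.0282

price = 4.0282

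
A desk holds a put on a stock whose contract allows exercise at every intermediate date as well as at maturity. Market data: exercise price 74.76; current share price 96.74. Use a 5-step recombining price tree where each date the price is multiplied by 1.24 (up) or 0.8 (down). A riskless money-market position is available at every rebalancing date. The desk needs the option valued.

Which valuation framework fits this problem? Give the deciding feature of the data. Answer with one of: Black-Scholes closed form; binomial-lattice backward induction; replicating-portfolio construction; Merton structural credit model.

Key observation: with exercise allowed before expiry on a discrete up/down model (5 steps from spot 96.74), the strike-74.76 put's value must be rolled back through the tree testing early exercise at each node.

framework: binomial-lattice backward induction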